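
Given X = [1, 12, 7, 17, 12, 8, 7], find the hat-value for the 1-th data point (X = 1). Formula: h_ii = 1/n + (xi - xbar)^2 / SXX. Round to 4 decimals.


n = 7, xbar = 9.1429.
SXX = sum((xi - xbar)^2) = 154.8571.
h = 1/7 + (1 - 9.1429)^2 / 154.8571 = 0.5710.

0.5710


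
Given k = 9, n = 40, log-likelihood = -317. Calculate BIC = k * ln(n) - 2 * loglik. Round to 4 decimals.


k * ln(n) = 9 * ln(40) = 9 * 3.688879 = 33.199911.
-2 * loglik = -2 * (-317) = 634.
BIC = 33.199911 + 634 = 667.199911, which rounds to 667.1999.

667.1999


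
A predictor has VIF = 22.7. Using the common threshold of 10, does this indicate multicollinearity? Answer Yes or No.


Compare VIF = 22.7 to the threshold of 10.
22.7 >= 10, so the answer is Yes.

Yes


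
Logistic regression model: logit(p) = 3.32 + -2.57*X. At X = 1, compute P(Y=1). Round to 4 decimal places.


z = 3.32 + -2.57 * 1 = 0.7500.
Sigmoid: P = 1 / (1 + exp(-0.7500)) = 0.6792.

0.6792


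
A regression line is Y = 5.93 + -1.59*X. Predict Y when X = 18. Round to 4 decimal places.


Plug X = 18 into Y = 5.93 + -1.59*X:
Y = 5.93 + -28.6200 = -22.6900.

-22.6900


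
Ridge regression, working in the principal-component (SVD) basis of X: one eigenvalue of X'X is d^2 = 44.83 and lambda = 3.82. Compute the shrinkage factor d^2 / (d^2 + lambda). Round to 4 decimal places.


d^2 + lambda = 44.83 + 3.82 = 48.6500.
Shrinkage factor = 44.83/48.6500 = 0.9215.

0.9215


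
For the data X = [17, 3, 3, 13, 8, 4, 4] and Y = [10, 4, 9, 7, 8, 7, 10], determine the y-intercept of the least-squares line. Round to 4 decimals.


The slope is b1 = 0.1262.
Sample means are xbar = 7.4286 and ybar = 7.8571.
Intercept: b0 = 7.8571 - (0.1262)(7.4286) = 6.9200.

6.9200


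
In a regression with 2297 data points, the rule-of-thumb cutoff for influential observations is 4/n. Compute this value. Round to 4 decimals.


Using the rule of thumb:
Threshold = 4 / 2297 = 0.0017.

0.0017


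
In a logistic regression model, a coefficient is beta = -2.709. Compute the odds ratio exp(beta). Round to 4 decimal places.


The odds ratio is computed as:
OR = e^(-2.709) = 0.0666.

0.0666


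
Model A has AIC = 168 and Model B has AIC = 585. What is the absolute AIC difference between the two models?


|AIC_A - AIC_B| = |168 - 585| = 417.
Model A is preferred (lower AIC).

417


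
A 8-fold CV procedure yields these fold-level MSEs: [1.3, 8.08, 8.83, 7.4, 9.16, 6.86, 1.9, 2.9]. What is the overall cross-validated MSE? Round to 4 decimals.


Sum of fold MSEs = 46.4300.
Average = 46.4300 / 8 = 5.8038.

5.8038


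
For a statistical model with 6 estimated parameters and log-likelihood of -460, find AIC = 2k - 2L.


AIC = 2*6 - 2*(-460).
= 12 + 920 = 932.

932


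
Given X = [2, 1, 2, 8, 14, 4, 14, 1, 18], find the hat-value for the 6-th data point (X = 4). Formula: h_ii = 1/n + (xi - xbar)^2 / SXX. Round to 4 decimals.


Compute xbar = 7.1111 with n = 9 observations.
SXX = 350.8889.
Leverage = 1/9 + (4 - 7.1111)^2/350.8889 = 0.1387.

0.1387


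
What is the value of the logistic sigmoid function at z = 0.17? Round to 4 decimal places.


Compute exp(-0.1700) = 0.8437.
Sigmoid = 1 / (1 + 0.8437) = 1 / 1.8437 = 0.5424.

0.5424


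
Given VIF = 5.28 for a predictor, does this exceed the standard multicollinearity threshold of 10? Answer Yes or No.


Check: VIF = 5.28 vs threshold = 10.
Since 5.28 < 10, the answer is No.

No


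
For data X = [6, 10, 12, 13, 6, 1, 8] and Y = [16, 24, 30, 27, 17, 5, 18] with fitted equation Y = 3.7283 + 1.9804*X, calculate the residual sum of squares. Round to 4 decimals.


Compute predicted values, then residuals = yi - yhat_i.
Residuals: [0.3893, 0.4677, 2.5069, -2.4735, 1.3893, -0.7087, -1.5715].
SSres = sum(residual^2) = 17.6751.

17.6751


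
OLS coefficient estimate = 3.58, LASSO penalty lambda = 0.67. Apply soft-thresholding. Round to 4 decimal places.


|beta_OLS| = 3.58.
lambda = 0.67.
Since |beta| > lambda, coefficient = sign(beta)*(|beta| - lambda) = 2.9100.
Result = 2.9100.

2.9100


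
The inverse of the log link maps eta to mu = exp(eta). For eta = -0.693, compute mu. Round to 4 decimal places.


Apply the inverse link:
mu = e^-0.693 = 0.5001.

0.5001


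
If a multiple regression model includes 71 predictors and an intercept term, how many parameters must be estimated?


Including the intercept, the model has 71 predictor coefficients + 1 intercept.
Total = 72.

72


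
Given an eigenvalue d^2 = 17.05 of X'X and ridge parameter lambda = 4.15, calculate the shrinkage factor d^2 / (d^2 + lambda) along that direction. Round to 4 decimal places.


Compute the denominator: 17.05 + 4.15 = 21.2000.
Shrinkage factor = 17.05 / 21.2000 = 0.8042.

0.8042


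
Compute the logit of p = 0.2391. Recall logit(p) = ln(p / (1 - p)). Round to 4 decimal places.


Compute the odds: 0.2391/0.7609 = 0.3142.
Take the natural log: ln(0.3142) = -1.1576.

-1.1576


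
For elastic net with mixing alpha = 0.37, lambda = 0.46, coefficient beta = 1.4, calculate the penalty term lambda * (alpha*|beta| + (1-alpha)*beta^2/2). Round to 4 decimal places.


L1 component = 0.37 * |1.4| = 0.5180.
L2 component = 0.63 * 1.4^2 / 2 = 0.6174.
Penalty = 0.46 * (0.5180 + 0.6174) = 0.46 * 1.1354 = 0.5223.

0.5223


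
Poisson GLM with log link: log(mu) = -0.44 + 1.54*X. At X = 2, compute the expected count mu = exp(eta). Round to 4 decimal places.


eta = -0.44 + 1.54 * 2 = 2.6400.
mu = exp(2.6400) = 14.0132.

14.0132


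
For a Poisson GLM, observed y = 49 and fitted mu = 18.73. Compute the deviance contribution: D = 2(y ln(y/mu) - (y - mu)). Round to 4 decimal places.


y/mu = 49/18.73 = 2.616124 (approx.), and ln(49/18.73) = 0.961694.
y * ln(y/mu) = 49 * 0.961694 = 47.123006.
y - mu = 30.27.
D = 2 * (47.123006 - 30.27) = 33.706012, which rounds to 33.7060.

33.7060


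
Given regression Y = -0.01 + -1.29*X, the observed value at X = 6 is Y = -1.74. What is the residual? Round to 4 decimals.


Predicted = -0.01 + -1.29 * 6 = -7.7500.
Residual = -1.74 - -7.7500 = 6.0100.

6.0100


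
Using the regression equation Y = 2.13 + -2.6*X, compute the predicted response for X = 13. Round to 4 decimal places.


Plug X = 13 into Y = 2.13 + -2.6*X:
Y = 2.13 + -33.8000 = -31.6700.

-31.6700


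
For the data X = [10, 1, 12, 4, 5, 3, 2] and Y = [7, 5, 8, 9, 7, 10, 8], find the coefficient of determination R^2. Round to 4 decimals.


Fit the OLS line: b0 = 7.5829, b1 = 0.0249.
SSres = 15.3646.
SStot = 15.4286.
R^2 = 1 - 15.3646/15.4286 = 0.0041.

0.0041


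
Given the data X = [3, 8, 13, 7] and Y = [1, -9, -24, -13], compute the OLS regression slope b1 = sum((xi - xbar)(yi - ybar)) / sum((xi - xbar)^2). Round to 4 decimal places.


First compute the means: xbar = 7.7500, ybar = -11.2500.
Then S_xx = sum((xi - xbar)^2) = 50.7500.
S_xy = sum((xi - xbar)(yi - ybar)) = -123.2500.
b1 = S_xy / S_xx = -123.2500 / 50.7500 = -2.4286.

-2.4286


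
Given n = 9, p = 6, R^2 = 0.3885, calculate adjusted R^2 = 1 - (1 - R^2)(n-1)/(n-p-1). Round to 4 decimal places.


Adjusted R^2 = 1 - (1 - R^2) * (n-1)/(n-p-1).
(1 - R^2) = 0.6115.
(n-1)/(n-p-1) = 8/2.
(1 - R^2) * (n-1) = 0.6115 * 8 = 4.8920.
Divide by (n-p-1): 4.8920 / 2 = 2.4460.
Adj R^2 = 1 - 2.4460 = -1.4460.

-1.4460


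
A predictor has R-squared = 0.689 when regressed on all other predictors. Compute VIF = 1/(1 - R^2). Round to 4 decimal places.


Denominator: 1 - 0.689 = 0.311.
VIF = 1 / 0.311 = 3.2154.

3.2154


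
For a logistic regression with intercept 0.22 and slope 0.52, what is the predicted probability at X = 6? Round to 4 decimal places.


Compute z = 0.22 + (0.52)(6) = 3.3400.
exp(-z) = 0.0354.
P = 1/(1 + 0.0354) = 0.9658.

0.9658


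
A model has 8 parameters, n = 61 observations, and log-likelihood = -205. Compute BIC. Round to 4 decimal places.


ln(61) = 4.110874.
k * ln(n) = 8 * 4.110874 = 32.886992.
-2L = 410.
BIC = 32.886992 + 410 = 442.886992, which rounds to 442.8870.

442.8870


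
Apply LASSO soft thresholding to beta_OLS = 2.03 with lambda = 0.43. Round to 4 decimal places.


|beta_OLS| = 2.03.
lambda = 0.43.
Since |beta| > lambda, coefficient = sign(beta)*(|beta| - lambda) = 1.6000.
Result = 1.6000.

1.6000


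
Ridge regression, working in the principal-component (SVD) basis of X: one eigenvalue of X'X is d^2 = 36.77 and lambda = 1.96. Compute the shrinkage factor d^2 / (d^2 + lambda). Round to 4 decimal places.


Compute the denominator: 36.77 + 1.96 = 38.7300.
Shrinkage factor = 36.77 / 38.7300 = 0.9494.

0.9494


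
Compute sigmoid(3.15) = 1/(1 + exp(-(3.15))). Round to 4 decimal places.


Compute exp(-3.1500) = 0.0429.
Sigmoid = 1 / (1 + 0.0429) = 1 / 1.0429 = 0.9589.

0.9589


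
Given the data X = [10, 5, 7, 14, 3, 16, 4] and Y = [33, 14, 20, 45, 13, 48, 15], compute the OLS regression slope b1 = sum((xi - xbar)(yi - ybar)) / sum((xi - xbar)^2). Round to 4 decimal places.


First compute the means: xbar = 8.4286, ybar = 26.8571.
Then S_xx = sum((xi - xbar)^2) = 153.7143.
S_xy = sum((xi - xbar)(yi - ybar)) = 452.4286.
b1 = S_xy / S_xx = 452.4286 / 153.7143 = 2.9433.

2.9433


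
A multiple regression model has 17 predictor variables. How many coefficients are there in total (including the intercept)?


Each predictor gets one coefficient, plus one intercept.
Total parameters = 17 + 1 = 18.

18


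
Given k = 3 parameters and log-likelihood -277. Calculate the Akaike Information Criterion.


AIC = 2*3 - 2*(-277).
= 6 + 554 = 560.

560


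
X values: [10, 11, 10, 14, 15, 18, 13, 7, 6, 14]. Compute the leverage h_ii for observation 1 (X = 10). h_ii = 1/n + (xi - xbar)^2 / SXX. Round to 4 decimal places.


Mean of X: xbar = 11.8000.
SXX = 123.6000.
For X = 10: h = 1/10 + (10 - 11.8000)^2/123.6000 = 0.1262.

0.1262


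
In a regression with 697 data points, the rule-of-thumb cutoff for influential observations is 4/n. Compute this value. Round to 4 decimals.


Using the rule of thumb:
Threshold = 4 / 697 = 0.0057.

0.0057


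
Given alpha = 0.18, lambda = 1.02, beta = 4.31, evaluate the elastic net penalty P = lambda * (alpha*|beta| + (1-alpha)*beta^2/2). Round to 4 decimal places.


alpha * |beta| = 0.18 * 4.31 = 0.7758.
(1-alpha) * beta^2/2 = 0.82 * 18.5761/2 = 7.6162.
Total = 1.02 * (0.7758 + 7.6162) = 8.5598.

8.5598


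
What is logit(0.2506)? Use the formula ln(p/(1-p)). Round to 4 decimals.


1 - p = 0.7494.
p/(1-p) = 0.3344.
logit = ln(0.3344) = -1.0954.

-1.0954


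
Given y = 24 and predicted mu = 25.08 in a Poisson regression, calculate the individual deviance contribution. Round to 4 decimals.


Compute y*ln(y/mu) = 24*ln(24/25.08) = 24*-0.044017 = -1.056408.
y - mu = -1.08.
D = 2*(-1.056408 - (-1.08)) = 0.047184, which rounds to 0.0472.

0.0472


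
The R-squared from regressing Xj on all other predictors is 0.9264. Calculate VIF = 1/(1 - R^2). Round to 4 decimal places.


VIF = 1 / (1 - 0.9264).
= 1 / 0.0736 = 13.5870.

13.5870


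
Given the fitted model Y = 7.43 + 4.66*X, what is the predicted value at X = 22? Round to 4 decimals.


Predicted value:
Y = 7.43 + (4.66)(22) = 7.43 + 102.5200 = 109.9500.

109.9500


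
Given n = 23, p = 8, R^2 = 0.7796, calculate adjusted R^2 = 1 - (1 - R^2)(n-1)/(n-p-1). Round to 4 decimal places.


Adjusted R^2 = 1 - (1 - R^2) * (n-1)/(n-p-1).
(1 - R^2) = 0.2204.
(n-1)/(n-p-1) = 22/14.
(1 - R^2) * (n-1) = 0.2204 * 22 = 4.8488.
Divide by (n-p-1): 4.8488 / 14 = 0.3463.
Adj R^2 = 1 - 0.3463 = 0.6537.

0.6537


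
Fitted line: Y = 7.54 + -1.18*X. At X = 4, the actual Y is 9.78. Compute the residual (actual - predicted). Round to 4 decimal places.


Compute yhat = 7.54 + (-1.18)(4) = 2.8200.
Residual = actual - predicted = 9.78 - 2.8200 = 6.9600.

6.9600


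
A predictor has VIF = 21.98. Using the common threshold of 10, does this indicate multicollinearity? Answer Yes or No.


Check: VIF = 21.98 vs threshold = 10.
Since 21.98 >= 10, the answer is Yes.

Yes


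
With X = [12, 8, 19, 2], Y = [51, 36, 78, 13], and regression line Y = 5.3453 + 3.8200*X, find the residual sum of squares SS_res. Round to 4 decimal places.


Compute predicted values, then residuals = yi - yhat_i.
Residuals: [-0.1853, 0.0947, 0.0747, 0.0147].
SSres = sum(residual^2) = 0.0491.

0.0491


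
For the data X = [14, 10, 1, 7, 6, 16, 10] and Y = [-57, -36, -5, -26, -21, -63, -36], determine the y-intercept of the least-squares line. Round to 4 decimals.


Compute b1 = -3.9785 from the OLS formula.
With xbar = 9.1429 and ybar = -34.8571, the intercept is:
b0 = -34.8571 - -3.9785 * 9.1429 = 1.5178.

1.5178


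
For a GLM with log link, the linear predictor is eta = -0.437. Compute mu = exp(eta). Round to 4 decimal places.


Apply the inverse link:
mu = e^-0.437 = 0.6460.

0.6460


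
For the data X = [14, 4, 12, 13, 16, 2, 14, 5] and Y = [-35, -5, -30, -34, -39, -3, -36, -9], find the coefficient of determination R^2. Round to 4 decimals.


After computing the OLS fit (b0=4.3289, b1=-2.8204):
SSres = 14.2294, SStot = 1652.8750.
R^2 = 1 - 14.2294/1652.8750 = 0.9914.

0.9914


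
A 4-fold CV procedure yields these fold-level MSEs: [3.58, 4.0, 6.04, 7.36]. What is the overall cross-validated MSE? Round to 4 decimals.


Total MSE across folds = 20.9800.
CV-MSE = 20.9800/4 = 5.2450.

5.2450


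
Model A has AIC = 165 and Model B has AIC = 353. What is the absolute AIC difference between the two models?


Absolute difference = |165 - 353| = 188.
The model with lower AIC (A) is preferred.

188


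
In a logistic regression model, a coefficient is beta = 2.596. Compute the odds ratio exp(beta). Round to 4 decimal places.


Odds ratio = exp(beta) = exp(2.596).
= 13.4100.

13.4100


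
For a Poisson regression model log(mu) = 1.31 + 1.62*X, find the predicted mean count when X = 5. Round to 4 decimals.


eta = 1.31 + 1.62 * 5 = 9.4100.
mu = exp(9.4100) = 12209.8710.

12209.8710


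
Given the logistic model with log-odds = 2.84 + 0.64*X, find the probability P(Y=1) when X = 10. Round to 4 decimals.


Compute z = 2.84 + (0.64)(10) = 9.2400.
exp(-z) = 0.0001.
P = 1/(1 + 0.0001) = 0.9999.

0.9999


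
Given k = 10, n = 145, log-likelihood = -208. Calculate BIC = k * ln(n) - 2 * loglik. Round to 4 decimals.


k * ln(n) = 10 * ln(145) = 10 * 4.976734 = 49.767340.
-2 * loglik = -2 * (-208) = 416.
BIC = 49.767340 + 416 = 465.767340, which rounds to 465.7673.

465.7673


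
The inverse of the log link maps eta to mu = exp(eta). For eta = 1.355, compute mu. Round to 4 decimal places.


The inverse log link gives:
mu = exp(1.355) = 3.8768.

3.8768


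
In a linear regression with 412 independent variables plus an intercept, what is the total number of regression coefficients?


Each predictor gets one coefficient, plus one intercept.
Total parameters = 412 + 1 = 413.

413


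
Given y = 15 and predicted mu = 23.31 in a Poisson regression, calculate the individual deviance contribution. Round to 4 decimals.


First: ln(15/23.31) = -0.440832.
Then: 15 * -0.440832 = -6.612480.
y - mu = 15 - 23.31 = -8.31.
D = 2(-6.612480 - -8.31) = 3.395040, which rounds to 3.3950.

3.3950


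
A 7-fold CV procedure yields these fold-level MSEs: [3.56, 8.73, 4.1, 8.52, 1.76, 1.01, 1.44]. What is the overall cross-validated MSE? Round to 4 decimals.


Add all fold MSEs: 29.1200.
Divide by k = 7: 29.1200/7 = 4.1600.

4.1600


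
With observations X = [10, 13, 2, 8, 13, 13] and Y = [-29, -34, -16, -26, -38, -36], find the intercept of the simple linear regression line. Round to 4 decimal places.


Compute b1 = -1.8330 from the OLS formula.
With xbar = 9.8333 and ybar = -29.8333, the intercept is:
b0 = -29.8333 - -1.8330 * 9.8333 = -11.8084.

-11.8084


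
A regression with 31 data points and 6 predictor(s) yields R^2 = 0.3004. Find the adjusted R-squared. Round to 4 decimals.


Adjusted R^2 = 1 - (1 - R^2) * (n-1)/(n-p-1).
(1 - R^2) = 0.6996.
(n-1)/(n-p-1) = 30/24.
(1 - R^2) * (n-1) = 0.6996 * 30 = 20.9880.
Divide by (n-p-1): 20.9880 / 24 = 0.8745.
Adj R^2 = 1 - 0.8745 = 0.1255.

0.1255


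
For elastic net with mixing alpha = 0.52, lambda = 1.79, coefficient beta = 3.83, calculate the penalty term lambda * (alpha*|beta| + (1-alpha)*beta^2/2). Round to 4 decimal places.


L1 component = 0.52 * |3.83| = 1.9916.
L2 component = 0.48 * 3.83^2 / 2 = 3.5205.
Penalty = 1.79 * (1.9916 + 3.5205) = 1.79 * 5.5121 = 9.8667.

9.8667


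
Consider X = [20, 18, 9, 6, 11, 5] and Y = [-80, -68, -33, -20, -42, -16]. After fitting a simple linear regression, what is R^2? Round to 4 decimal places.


The fitted line is Y = 4.6460 + -4.1576*X.
SSres = 8.0258, SStot = 3352.8333.
R^2 = 1 - SSres/SStot = 0.9976.

0.9976


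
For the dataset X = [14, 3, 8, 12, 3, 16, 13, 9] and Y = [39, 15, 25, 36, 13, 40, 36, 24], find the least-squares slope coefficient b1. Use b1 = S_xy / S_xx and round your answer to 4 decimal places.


The sample means are xbar = 9.7500 and ybar = 28.5000.
Compute S_xx = 167.5000 and S_xy = 363.0000.
Slope b1 = S_xy / S_xx = 363.0000 / 167.5000 = 2.1672.

2.1672


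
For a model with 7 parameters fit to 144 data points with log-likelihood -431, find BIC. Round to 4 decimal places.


k * ln(n) = 7 * ln(144) = 7 * 4.969813 = 34.788691.
-2 * loglik = -2 * (-431) = 862.
BIC = 34.788691 + 862 = 896.788691, which rounds to 896.7887.

896.7887


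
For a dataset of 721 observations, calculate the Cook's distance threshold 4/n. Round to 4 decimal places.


Cook's distance cutoff = 4/n = 4/721.
= 0.0055.

0.0055


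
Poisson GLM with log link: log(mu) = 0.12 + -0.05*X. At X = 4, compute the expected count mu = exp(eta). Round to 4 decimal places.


eta = 0.12 + -0.05 * 4 = -0.0800.
mu = exp(-0.0800) = 0.9231.

0.9231


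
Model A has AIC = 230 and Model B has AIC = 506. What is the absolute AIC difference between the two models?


Absolute difference = |230 - 506| = 276.
The model with lower AIC (A) is preferred.

276


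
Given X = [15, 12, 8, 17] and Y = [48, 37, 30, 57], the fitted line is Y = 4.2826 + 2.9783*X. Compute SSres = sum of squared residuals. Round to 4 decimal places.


For each point, residual = actual - predicted.
Residuals: [-0.9571, -3.0222, 1.8910, 2.0863].
Sum of squared residuals = 17.9783.

17.9783


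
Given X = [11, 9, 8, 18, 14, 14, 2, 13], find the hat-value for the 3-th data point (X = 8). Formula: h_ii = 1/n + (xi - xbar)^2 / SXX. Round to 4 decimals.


Mean of X: xbar = 11.1250.
SXX = 164.8750.
For X = 8: h = 1/8 + (8 - 11.1250)^2/164.8750 = 0.1842.

0.1842


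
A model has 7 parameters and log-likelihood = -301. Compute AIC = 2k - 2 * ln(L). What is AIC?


Compute:
2k = 2*7 = 14.
-2*loglik = -2*(-301) = 602.
AIC = 14 + 602 = 616.

616


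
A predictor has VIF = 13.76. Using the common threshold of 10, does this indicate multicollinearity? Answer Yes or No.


Compare VIF = 13.76 to the threshold of 10.
13.76 >= 10, so the answer is Yes.

Yes


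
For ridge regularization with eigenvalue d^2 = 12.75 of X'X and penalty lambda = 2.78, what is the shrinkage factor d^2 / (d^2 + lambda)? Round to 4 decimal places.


d^2 + lambda = 12.75 + 2.78 = 15.5300.
Shrinkage factor = 12.75/15.5300 = 0.8210.

0.8210


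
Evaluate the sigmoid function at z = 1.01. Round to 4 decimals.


First, exp(-1.0100) = 0.3642.
Then sigma(z) = 1/(1 + 0.3642) = 0.7330.

0.7330


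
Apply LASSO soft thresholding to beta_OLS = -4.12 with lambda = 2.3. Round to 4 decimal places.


Absolute value: |-4.12| = 4.12.
Compare to lambda = 2.3.
Since |beta| > lambda, coefficient = sign(beta)*(|beta| - lambda) = -1.8200.

-1.8200


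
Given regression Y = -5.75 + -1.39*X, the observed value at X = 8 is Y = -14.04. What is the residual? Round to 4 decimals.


Compute yhat = -5.75 + (-1.39)(8) = -16.8700.
Residual = actual - predicted = -14.04 - -16.8700 = 2.8300.

2.8300


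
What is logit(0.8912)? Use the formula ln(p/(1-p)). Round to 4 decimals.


1 - p = 0.1088.
p/(1-p) = 8.1912.
logit = ln(8.1912) = 2.1031.

2.1031


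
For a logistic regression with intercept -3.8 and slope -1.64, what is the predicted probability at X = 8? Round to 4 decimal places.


z = -3.8 + -1.64 * 8 = -16.9200.
Sigmoid: P = 1 / (1 + exp(16.9200)) = 0.0000.

0.0000


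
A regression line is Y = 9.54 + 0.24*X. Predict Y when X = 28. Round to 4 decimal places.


Plug X = 28 into Y = 9.54 + 0.24*X:
Y = 9.54 + 6.7200 = 16.2600.

16.2600


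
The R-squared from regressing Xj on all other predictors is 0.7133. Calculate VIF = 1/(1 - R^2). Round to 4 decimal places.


Using VIF = 1/(1 - R^2_j):
1 - 0.7133 = 0.2867.
VIF = 3.4880.

3.4880


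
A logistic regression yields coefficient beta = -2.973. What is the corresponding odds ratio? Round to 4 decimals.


exp(-2.973) = 0.0511.
So the odds ratio is 0.0511.

0.0511


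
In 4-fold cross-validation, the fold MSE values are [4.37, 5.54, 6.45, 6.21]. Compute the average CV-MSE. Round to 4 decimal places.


Sum of fold MSEs = 22.5700.
Average = 22.5700 / 4 = 5.6425.

5.6425


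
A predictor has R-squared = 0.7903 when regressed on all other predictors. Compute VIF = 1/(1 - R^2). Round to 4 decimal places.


VIF = 1 / (1 - 0.7903).
= 1 / 0.2097 = 4.7687.

4.7687


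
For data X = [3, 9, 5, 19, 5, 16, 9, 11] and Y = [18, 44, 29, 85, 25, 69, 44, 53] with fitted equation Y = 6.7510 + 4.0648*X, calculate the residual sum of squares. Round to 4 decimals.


For each point, residual = actual - predicted.
Residuals: [-0.9454, 0.6658, 1.9250, 1.0178, -2.0750, -2.7878, 0.6658, 1.5362].
Sum of squared residuals = 20.9593.

20.9593


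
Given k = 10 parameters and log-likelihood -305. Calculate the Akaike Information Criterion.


AIC = 2*10 - 2*(-305).
= 20 + 610 = 630.

630


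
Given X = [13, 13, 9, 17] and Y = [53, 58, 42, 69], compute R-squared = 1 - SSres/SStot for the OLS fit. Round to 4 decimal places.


After computing the OLS fit (b0=11.6250, b1=3.3750):
SSres = 12.5000, SStot = 377.0000.
R^2 = 1 - 12.5000/377.0000 = 0.9668.

0.9668


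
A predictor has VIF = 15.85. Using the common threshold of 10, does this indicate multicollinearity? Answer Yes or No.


Compare VIF = 15.85 to the threshold of 10.
15.85 >= 10, so the answer is Yes.

Yes


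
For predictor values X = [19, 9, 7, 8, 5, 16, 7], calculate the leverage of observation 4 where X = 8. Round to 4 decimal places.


Compute xbar = 10.1429 with n = 7 observations.
SXX = 164.8571.
Leverage = 1/7 + (8 - 10.1429)^2/164.8571 = 0.1707.

0.1707


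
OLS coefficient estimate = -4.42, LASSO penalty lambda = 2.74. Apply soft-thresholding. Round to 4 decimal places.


|beta_OLS| = 4.42.
lambda = 2.74.
Since |beta| > lambda, coefficient = sign(beta)*(|beta| - lambda) = -1.6800.
Result = -1.6800.

-1.6800


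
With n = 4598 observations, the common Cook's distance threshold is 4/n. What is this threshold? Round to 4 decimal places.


Using the rule of thumb:
Threshold = 4 / 4598 = 0.0009.

0.0009


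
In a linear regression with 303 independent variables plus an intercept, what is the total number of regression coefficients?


Total coefficients = number of predictors + 1 (for the intercept).
= 303 + 1 = 304.

304


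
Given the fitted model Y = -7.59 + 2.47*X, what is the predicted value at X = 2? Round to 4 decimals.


Plug X = 2 into Y = -7.59 + 2.47*X:
Y = -7.59 + 4.9400 = -2.6500.

-2.6500


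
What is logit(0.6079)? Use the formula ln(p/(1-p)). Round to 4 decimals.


The odds are p/(1-p) = 0.6079 / 0.3921 = 1.5504.
logit(p) = ln(1.5504) = 0.4385.

0.4385


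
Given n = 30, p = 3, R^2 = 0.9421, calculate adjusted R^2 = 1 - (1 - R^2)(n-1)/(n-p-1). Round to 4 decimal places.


Using the formula:
(1 - 0.9421) = 0.0579.
Multiply by 29/26: 0.0579 * 29 = 1.6791, then 1.6791 / 26 = 0.0646.
Adj R^2 = 1 - 0.0646 = 0.9354.

0.9354


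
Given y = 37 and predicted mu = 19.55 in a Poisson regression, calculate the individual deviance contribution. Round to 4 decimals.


Compute y*ln(y/mu) = 37*ln(37/19.55) = 37*0.637943 = 23.603891.
y - mu = 17.45.
D = 2*(23.603891 - (17.45)) = 12.307782, which rounds to 12.3078.

12.3078


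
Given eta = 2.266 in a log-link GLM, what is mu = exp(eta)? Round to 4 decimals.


Apply the inverse link:
mu = e^2.266 = 9.6408.

9.6408


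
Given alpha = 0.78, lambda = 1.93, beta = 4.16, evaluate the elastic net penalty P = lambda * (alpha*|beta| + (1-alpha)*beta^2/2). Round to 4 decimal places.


L1 component = 0.78 * |4.16| = 3.2448.
L2 component = 0.22 * 4.16^2 / 2 = 1.9036.
Penalty = 1.93 * (3.2448 + 1.9036) = 1.93 * 5.1484 = 9.9364.

9.9364


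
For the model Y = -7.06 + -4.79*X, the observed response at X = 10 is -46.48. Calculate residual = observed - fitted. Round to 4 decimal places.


Fitted value at X = 10 is yhat = -7.06 + -4.79*10 = -54.9600.
Residual = -46.48 - -54.9600 = 8.4800.

8.4800


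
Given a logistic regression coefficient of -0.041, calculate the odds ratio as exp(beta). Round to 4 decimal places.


exp(-0.041) = 0.9598.
So the odds ratio is 0.9598.

0.9598


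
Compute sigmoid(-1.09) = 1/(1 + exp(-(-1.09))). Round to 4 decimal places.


First, exp(1.0900) = 2.9743.
Then sigma(z) = 1/(1 + 2.9743) = 0.2516.

0.2516


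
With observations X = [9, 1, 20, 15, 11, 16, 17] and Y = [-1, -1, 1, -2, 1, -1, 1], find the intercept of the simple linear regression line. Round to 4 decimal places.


The slope is b1 = 0.0722.
Sample means are xbar = 12.7143 and ybar = -0.2857.
Intercept: b0 = -0.2857 - (0.0722)(12.7143) = -1.2036.

-1.2036


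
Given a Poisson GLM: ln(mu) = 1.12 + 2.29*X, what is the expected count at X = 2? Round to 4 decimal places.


Linear predictor: eta = 1.12 + (2.29)(2) = 5.7000.
Expected count: mu = exp(5.7000) = 298.8674.

298.8674


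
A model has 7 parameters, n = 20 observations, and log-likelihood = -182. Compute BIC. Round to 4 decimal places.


k * ln(n) = 7 * ln(20) = 7 * 2.995732 = 20.970124.
-2 * loglik = -2 * (-182) = 364.
BIC = 20.970124 + 364 = 384.970124, which rounds to 384.9701.

384.9701


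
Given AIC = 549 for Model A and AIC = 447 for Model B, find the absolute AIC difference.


Absolute difference = |549 - 447| = 102.
The model with lower AIC (B) is preferred.

102


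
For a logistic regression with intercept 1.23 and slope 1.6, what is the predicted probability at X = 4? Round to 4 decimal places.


Linear predictor: z = 1.23 + 1.6 * 4 = 7.6300.
P = 1/(1 + exp(-7.6300)) = 1/(1 + 0.0005) = 0.9995.

0.9995


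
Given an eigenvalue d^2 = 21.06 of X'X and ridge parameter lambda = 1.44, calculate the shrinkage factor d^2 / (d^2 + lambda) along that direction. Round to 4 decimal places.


Denominator = d^2 + lambda = 21.06 + 1.44 = 22.5000.
Shrinkage = 21.06 / 22.5000 = 0.9360.

0.9360


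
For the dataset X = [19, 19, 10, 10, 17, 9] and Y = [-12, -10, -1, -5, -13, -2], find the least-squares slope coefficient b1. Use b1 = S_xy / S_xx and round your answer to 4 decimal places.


First compute the means: xbar = 14.0000, ybar = -7.1667.
Then S_xx = sum((xi - xbar)^2) = 116.0000.
S_xy = sum((xi - xbar)(yi - ybar)) = -115.0000.
b1 = S_xy / S_xx = -115.0000 / 116.0000 = -0.9914.

-0.9914


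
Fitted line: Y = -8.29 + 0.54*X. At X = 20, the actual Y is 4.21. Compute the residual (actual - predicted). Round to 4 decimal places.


Compute yhat = -8.29 + (0.54)(20) = 2.5100.
Residual = actual - predicted = 4.21 - 2.5100 = 1.7000.

1.7000


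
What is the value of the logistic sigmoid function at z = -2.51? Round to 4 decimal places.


First, exp(2.5100) = 12.3049.
Then sigma(z) = 1/(1 + 12.3049) = 0.0752.

0.0752


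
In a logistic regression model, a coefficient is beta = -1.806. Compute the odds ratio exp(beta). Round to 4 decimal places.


exp(-1.806) = 0.1643.
So the odds ratio is 0.1643.

0.1643


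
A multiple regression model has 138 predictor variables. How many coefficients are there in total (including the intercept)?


Each predictor gets one coefficient, plus one intercept.
Total parameters = 138 + 1 = 139.

139


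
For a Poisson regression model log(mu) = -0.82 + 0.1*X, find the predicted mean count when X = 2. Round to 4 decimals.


Compute eta = -0.82 + 0.1 * 2 = -0.6200.
Apply inverse link: mu = e^-0.6200 = 0.5379.

0.5379


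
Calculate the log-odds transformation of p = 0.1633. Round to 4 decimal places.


1 - p = 0.8367.
p/(1-p) = 0.1952.
logit = ln(0.1952) = -1.6339.

-1.6339


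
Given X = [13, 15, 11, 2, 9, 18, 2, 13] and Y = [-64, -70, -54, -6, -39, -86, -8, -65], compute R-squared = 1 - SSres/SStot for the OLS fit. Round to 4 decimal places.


Fit the OLS line: b0 = 2.9465, b1 = -5.0069.
SSres = 32.8638.
SStot = 5946.0000.
R^2 = 1 - 32.8638/5946.0000 = 0.9945.

0.9945


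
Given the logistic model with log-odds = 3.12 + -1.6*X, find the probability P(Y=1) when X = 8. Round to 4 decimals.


Compute z = 3.12 + (-1.6)(8) = -9.6800.
exp(-z) = 15994.4969.
P = 1/(1 + 15994.4969) = 0.0001.

0.0001


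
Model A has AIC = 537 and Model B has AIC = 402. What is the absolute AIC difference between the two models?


|AIC_A - AIC_B| = |537 - 402| = 135.
Model B is preferred (lower AIC).

135


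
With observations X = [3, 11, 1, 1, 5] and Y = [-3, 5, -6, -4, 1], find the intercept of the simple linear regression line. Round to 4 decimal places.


Compute b1 = 1.0233 from the OLS formula.
With xbar = 4.2000 and ybar = -1.4000, the intercept is:
b0 = -1.4000 - 1.0233 * 4.2000 = -5.6977.

-5.6977


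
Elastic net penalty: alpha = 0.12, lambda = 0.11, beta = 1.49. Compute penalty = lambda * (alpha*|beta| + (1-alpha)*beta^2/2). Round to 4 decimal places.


alpha * |beta| = 0.12 * 1.49 = 0.1788.
(1-alpha) * beta^2/2 = 0.88 * 2.2201/2 = 0.9768.
Total = 0.11 * (0.1788 + 0.9768) = 0.1271.

0.1271


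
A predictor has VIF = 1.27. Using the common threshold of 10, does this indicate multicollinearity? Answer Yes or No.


The threshold is 10.
VIF = 1.27 is < 10.
Multicollinearity indication: No.

No


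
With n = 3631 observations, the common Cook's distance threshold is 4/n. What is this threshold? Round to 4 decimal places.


The threshold is 4/n.
4/3631 = 0.0011.

0.0011


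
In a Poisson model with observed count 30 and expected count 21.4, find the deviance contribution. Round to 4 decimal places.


First: ln(30/21.4) = 0.337806.
Then: 30 * 0.337806 = 10.134180.
y - mu = 30 - 21.4 = 8.6.
D = 2(10.134180 - 8.6) = 3.068360, which rounds to 3.0684.

3.0684


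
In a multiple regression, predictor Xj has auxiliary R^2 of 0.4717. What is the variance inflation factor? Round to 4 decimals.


Denominator: 1 - 0.4717 = 0.5283.
VIF = 1 / 0.5283 = 1.8929.

1.8929


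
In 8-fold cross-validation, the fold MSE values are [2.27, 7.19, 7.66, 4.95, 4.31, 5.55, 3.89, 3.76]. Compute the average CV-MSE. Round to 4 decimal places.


Sum of fold MSEs = 39.5800.
Average = 39.5800 / 8 = 4.9475.

4.9475


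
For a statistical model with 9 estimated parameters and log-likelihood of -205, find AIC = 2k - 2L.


Compute:
2k = 2*9 = 18.
-2*loglik = -2*(-205) = 410.
AIC = 18 + 410 = 428.

428


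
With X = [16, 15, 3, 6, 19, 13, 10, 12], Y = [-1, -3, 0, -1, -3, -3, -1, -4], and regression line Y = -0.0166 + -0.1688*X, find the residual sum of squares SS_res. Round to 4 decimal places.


Predicted values from Y = -0.0166 + -0.1688*X.
Residuals: [1.7174, -0.4514, 0.5230, 0.0294, 0.2238, -0.7890, 0.7046, -1.9578].
SSres = 8.4297.

8.4297


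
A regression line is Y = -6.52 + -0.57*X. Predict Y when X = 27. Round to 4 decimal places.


Plug X = 27 into Y = -6.52 + -0.57*X:
Y = -6.52 + -15.3900 = -21.9100.

-21.9100


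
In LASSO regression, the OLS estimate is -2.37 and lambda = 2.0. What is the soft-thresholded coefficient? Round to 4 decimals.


|beta_OLS| = 2.37.
lambda = 2.0.
Since |beta| > lambda, coefficient = sign(beta)*(|beta| - lambda) = -0.3700.
Result = -0.3700.

-0.3700


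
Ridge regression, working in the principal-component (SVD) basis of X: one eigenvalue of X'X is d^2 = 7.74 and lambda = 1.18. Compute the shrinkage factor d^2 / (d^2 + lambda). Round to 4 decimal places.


d^2 + lambda = 7.74 + 1.18 = 8.9200.
Shrinkage factor = 7.74/8.9200 = 0.8677.

0.8677


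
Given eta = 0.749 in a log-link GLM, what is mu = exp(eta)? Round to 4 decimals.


Apply the inverse link:
mu = e^0.749 = 2.1149.

2.1149


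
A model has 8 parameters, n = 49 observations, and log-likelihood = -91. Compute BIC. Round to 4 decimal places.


k * ln(n) = 8 * ln(49) = 8 * 3.891820 = 31.134560.
-2 * loglik = -2 * (-91) = 182.
BIC = 31.134560 + 182 = 213.134560, which rounds to 213.1346.

213.1346


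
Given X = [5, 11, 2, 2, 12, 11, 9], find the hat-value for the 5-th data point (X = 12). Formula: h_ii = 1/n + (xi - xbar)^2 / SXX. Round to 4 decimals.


Mean of X: xbar = 7.4286.
SXX = 113.7143.
For X = 12: h = 1/7 + (12 - 7.4286)^2/113.7143 = 0.3266.

0.3266


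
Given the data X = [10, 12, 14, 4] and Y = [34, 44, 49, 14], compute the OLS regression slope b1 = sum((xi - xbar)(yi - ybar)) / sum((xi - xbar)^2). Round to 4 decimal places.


First compute the means: xbar = 10.0000, ybar = 35.2500.
Then S_xx = sum((xi - xbar)^2) = 56.0000.
S_xy = sum((xi - xbar)(yi - ybar)) = 200.0000.
b1 = S_xy / S_xx = 200.0000 / 56.0000 = 3.5714.

3.5714


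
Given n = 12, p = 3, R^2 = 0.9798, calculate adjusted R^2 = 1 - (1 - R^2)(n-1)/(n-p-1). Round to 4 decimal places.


Plug in: Adj R^2 = 1 - (1 - 0.9798) * 11/8.
= 1 - 0.0202 * 11/8
= 1 - 0.2222 / 8
= 1 - 0.0278 = 0.9722.

0.9722


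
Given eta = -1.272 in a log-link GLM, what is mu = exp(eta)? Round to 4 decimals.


mu = exp(eta) = exp(-1.272).
= 0.2803.

0.2803


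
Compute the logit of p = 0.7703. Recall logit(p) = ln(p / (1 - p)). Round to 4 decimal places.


1 - p = 0.2297.
p/(1-p) = 3.3535.
logit = ln(3.3535) = 1.2100.

1.2100


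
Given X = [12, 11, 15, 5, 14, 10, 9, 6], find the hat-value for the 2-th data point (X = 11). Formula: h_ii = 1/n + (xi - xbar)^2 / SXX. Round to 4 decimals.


Mean of X: xbar = 10.2500.
SXX = 87.5000.
For X = 11: h = 1/8 + (11 - 10.2500)^2/87.5000 = 0.1314.

0.1314


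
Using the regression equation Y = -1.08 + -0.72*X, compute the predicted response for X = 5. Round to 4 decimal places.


Predicted value:
Y = -1.08 + (-0.72)(5) = -1.08 + -3.6000 = -4.6800.

-4.6800


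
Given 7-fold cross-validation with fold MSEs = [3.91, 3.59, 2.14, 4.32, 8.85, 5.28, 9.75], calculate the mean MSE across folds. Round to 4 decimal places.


Add all fold MSEs: 37.8400.
Divide by k = 7: 37.8400/7 = 5.4057.

5.4057


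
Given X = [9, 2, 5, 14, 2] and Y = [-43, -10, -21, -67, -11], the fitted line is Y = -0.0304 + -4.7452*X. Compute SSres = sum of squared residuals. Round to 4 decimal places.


Compute predicted values, then residuals = yi - yhat_i.
Residuals: [-0.2628, -0.4792, 2.7564, -0.5368, -1.4792].
SSres = sum(residual^2) = 10.3726.

10.3726


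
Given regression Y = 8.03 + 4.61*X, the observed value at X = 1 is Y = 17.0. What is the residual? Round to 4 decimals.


Predicted = 8.03 + 4.61 * 1 = 12.6400.
Residual = 17.0 - 12.6400 = 4.3600.

4.3600


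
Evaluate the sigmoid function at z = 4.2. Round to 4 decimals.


First, exp(-4.2000) = 0.0150.
Then sigma(z) = 1/(1 + 0.0150) = 0.9852.

0.9852


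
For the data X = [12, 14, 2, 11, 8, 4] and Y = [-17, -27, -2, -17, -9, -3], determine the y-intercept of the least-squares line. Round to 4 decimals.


The slope is b1 = -1.9686.
Sample means are xbar = 8.5000 and ybar = -12.5000.
Intercept: b0 = -12.5000 - (-1.9686)(8.5000) = 4.2332.

4.2332


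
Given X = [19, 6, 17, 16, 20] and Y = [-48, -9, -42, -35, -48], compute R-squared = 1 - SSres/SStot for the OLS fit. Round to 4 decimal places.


The fitted line is Y = 8.5559 + -2.8818*X.
SSres = 13.4505, SStot = 1053.2000.
R^2 = 1 - SSres/SStot = 0.9872.

0.9872


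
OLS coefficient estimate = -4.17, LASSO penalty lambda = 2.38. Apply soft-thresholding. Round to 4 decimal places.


|beta_OLS| = 4.17.
lambda = 2.38.
Since |beta| > lambda, coefficient = sign(beta)*(|beta| - lambda) = -1.7900.
Result = -1.7900.

-1.7900


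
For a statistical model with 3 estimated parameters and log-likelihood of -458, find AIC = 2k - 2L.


AIC = 2k - 2*loglik = 2(3) - 2(-458).
= 6 + 916 = 922.

922


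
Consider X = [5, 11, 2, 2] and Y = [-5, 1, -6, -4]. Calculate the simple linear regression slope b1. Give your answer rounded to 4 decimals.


Calculate xbar = 5.0000, ybar = -3.5000.
S_xx = 54.0000, S_xy = 36.0000.
Using b1 = S_xy / S_xx = 36.0000 / 54.0000, we get b1 = 0.6667.

0.6667


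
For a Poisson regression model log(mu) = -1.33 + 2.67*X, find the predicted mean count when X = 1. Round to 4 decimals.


Compute eta = -1.33 + 2.67 * 1 = 1.3400.
Apply inverse link: mu = e^1.3400 = 3.8190.

3.8190


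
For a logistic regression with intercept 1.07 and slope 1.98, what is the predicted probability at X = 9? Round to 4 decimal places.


Compute z = 1.07 + (1.98)(9) = 18.8900.
exp(-z) = 0.0000.
P = 1/(1 + 0.0000) = 1.0000.

1.0000


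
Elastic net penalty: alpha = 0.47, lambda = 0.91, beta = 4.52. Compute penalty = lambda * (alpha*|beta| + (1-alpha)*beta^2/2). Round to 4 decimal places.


alpha * |beta| = 0.47 * 4.52 = 2.1244.
(1-alpha) * beta^2/2 = 0.53 * 20.4304/2 = 5.4141.
Total = 0.91 * (2.1244 + 5.4141) = 6.8600.

6.8600


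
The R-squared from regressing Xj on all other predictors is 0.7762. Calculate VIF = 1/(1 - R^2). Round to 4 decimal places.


Denominator: 1 - 0.7762 = 0.2238.
VIF = 1 / 0.2238 = 4.4683.

4.4683


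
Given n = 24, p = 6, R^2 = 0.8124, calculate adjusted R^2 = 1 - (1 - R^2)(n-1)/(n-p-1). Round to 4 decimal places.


Plug in: Adj R^2 = 1 - (1 - 0.8124) * 23/17.
= 1 - 0.1876 * 23/17
= 1 - 4.3148 / 17
= 1 - 0.2538 = 0.7462.

0.7462


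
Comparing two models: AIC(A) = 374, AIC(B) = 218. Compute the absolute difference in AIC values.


Absolute difference = |374 - 218| = 156.
The model with lower AIC (B) is preferred.

156


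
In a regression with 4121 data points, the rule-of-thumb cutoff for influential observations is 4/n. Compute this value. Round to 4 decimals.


Using the rule of thumb:
Threshold = 4 / 4121 = 0.0010.

0.0010


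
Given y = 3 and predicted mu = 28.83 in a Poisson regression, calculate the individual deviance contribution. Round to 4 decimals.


First: ln(3/28.83) = -2.262804.
Then: 3 * -2.262804 = -6.788412.
y - mu = 3 - 28.83 = -25.83.
D = 2(-6.788412 - -25.83) = 38.083176, which rounds to 38.0832.

38.0832


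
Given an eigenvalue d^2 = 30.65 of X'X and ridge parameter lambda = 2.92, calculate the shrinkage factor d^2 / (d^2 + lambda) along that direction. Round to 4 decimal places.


Compute the denominator: 30.65 + 2.92 = 33.5700.
Shrinkage factor = 30.65 / 33.5700 = 0.9130.

0.9130


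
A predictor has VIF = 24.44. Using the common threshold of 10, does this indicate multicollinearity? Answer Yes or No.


The threshold is 10.
VIF = 24.44 is >= 10.
Multicollinearity indication: Yes.

Yes


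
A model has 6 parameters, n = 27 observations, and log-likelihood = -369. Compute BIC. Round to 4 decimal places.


Compute k*ln(n) = 6*ln(27) = 6*3.295837 = 19.775022.
Then -2*loglik = 738.
BIC = 19.775022 + 738 = 757.775022, which rounds to 757.7750.

757.7750


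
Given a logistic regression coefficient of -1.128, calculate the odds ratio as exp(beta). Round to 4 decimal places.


The odds ratio is computed as:
OR = e^(-1.128) = 0.3237.

0.3237


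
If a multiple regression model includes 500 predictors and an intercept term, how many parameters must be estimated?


Each predictor gets one coefficient, plus one intercept.
Total parameters = 500 + 1 = 501.

501
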